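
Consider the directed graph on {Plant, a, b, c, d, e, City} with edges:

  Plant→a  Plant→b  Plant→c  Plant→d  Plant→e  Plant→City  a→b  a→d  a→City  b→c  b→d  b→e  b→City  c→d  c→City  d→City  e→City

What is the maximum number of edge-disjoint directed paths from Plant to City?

Assign every edge capacity 1; by Menger, the answer equals the max flow.
Path Plant→City (+1); total 1.
Path Plant→a→City (+1); total 2.
Path Plant→b→City (+1); total 3.
Path Plant→c→City (+1); total 4.
Path Plant→d→City (+1); total 5.
Path Plant→e→City (+1); total 6.
No residual Plant→City path; max flow = 6.
Certifying cut of size 6: {Plant→City, Plant→a, Plant→b, Plant→c, Plant→d, Plant→e}.

6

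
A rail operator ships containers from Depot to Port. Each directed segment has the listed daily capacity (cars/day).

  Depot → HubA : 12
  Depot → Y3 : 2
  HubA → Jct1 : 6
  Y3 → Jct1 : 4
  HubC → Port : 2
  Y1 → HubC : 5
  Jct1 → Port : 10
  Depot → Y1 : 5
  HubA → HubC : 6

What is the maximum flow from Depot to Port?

10

Augment Depot→HubA→HubC→Port: bottleneck 2, flow now 2.
Augment Depot→HubA→Jct1→Port: bottleneck 6, flow now 8.
Augment Depot→Y3→Jct1→Port: bottleneck 2, flow now 10.
No augmenting path remains; maximum flow = 10.
In the residual graph, reachable from Depot: {Depot, HubA, Y1, HubC}.
Min-cut edges: Depot→Y3 (2), HubA→Jct1 (6), HubC→Port (2); capacity 2 + 6 + 2 = 10.
This cut is saturated, so no flow can exceed 10.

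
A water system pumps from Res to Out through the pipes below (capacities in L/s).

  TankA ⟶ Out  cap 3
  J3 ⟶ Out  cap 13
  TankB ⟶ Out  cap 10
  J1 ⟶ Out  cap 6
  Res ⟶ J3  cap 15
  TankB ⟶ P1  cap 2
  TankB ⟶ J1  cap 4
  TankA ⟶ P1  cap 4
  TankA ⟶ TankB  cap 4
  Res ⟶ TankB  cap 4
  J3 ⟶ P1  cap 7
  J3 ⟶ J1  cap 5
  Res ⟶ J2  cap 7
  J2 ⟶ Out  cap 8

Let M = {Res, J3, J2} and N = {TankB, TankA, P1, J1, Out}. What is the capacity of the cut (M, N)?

Edges leaving {Res, J3, J2}: Res→TankB (4), J3→P1 (7), J3→J1 (5), J3→Out (13), J2→Out (8).
Cut capacity = 4 + 7 + 5 + 13 + 8 = 37.

37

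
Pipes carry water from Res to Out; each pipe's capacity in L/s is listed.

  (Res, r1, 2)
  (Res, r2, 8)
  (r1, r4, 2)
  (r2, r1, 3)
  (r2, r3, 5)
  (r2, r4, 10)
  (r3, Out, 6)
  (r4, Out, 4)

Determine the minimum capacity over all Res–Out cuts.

Augment Res→r1→r4→Out: bottleneck 2, flow now 2.
Augment Res→r2→r3→Out: bottleneck 5, flow now 7.
Augment Res→r2→r4→Out: bottleneck 2, flow now 9.
No augmenting path remains; maximum flow = 9.
By max-flow min-cut, the minimum cut capacity equals the max flow.
In the residual graph, reachable from Res: {Res, r1, r2, r4}.
Min-cut edges: r2→r3 (5), r4→Out (4); capacity 5 + 4 = 9.

9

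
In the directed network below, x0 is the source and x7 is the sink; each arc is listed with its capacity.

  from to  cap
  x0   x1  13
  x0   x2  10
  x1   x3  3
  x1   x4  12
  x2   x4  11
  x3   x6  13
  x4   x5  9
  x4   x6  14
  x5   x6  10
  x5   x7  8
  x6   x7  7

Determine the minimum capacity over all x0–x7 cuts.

15

Augment x0→x1→x3→x6→x7: bottleneck 3, flow now 3.
Augment x0→x1→x4→x5→x7: bottleneck 8, flow now 11.
Augment x0→x1→x4→x6→x7: bottleneck 2, flow now 13.
Augment x0→x2→x4→x6→x7: bottleneck 2, flow now 15.
No augmenting path remains; maximum flow = 15.
By max-flow min-cut, the minimum cut capacity equals the max flow.
In the residual graph, reachable from x0: {x0, x1, x2, x3, x4, x5, x6}.
Min-cut edges: x5→x7 (8), x6→x7 (7); capacity 8 + 7 = 15.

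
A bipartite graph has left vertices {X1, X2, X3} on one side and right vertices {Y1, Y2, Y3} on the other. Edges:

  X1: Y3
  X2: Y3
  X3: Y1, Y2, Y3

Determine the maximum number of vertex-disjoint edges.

Unit-capacity flow: source→left, listed edges, right→sink; max matching = max flow.
Augmenting path X1→Y3 (+1); matched 1.
Augmenting path X3→Y1 (+1); matched 2.
No augmenting path remains; maximum matching = 2.
König certificate: {X3, Y3} is a vertex cover of size 2 (every listed pair touches it), so no matching can be larger.

2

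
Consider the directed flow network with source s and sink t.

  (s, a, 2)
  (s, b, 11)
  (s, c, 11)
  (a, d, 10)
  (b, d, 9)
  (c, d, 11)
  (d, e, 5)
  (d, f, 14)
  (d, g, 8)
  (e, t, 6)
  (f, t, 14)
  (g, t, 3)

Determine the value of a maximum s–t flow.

Augment s→a→d→e→t: bottleneck 2, flow now 2.
Augment s→b→d→e→t: bottleneck 3, flow now 5.
Augment s→b→d→f→t: bottleneck 6, flow now 11.
Augment s→c→d→f→t: bottleneck 8, flow now 19.
Augment s→c→d→g→t: bottleneck 3, flow now 22.
No augmenting path remains; maximum flow = 22.
In the residual graph, reachable from s: {s, b}.
Min-cut edges: s→a (2), s→c (11), b→d (9); capacity 2 + 11 + 9 = 22.
This cut is saturated, so no flow can exceed 22.

22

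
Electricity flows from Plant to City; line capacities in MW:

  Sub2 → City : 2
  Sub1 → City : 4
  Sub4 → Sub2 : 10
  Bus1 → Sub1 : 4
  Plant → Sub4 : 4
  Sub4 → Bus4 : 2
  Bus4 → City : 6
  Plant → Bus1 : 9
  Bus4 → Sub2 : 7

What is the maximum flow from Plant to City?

Augment Plant→Bus1→Sub1→City: bottleneck 4, flow now 4.
Augment Plant→Sub4→Bus4→City: bottleneck 2, flow now 6.
Augment Plant→Sub4→Sub2→City: bottleneck 2, flow now 8.
No augmenting path remains; maximum flow = 8.
In the residual graph, reachable from Plant: {Plant, Bus1}.
Min-cut edges: Plant→Sub4 (4), Bus1→Sub1 (4); capacity 4 + 4 = 8.
This cut is saturated, so no flow can exceed 8.

8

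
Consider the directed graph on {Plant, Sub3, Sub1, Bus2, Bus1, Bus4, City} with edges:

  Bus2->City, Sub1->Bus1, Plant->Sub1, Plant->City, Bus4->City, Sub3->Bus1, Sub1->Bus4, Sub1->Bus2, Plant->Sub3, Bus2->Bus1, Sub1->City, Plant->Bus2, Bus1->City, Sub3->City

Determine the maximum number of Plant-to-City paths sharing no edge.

4

Assign every edge capacity 1; by Menger, the answer equals the max flow.
Path Plant→City (+1); total 1.
Path Plant→Sub3→City (+1); total 2.
Path Plant→Sub1→City (+1); total 3.
Path Plant→Bus2→City (+1); total 4.
No residual Plant→City path; max flow = 4.
Certifying cut of size 4: {Plant→Bus2, Plant→City, Plant→Sub1, Plant→Sub3}.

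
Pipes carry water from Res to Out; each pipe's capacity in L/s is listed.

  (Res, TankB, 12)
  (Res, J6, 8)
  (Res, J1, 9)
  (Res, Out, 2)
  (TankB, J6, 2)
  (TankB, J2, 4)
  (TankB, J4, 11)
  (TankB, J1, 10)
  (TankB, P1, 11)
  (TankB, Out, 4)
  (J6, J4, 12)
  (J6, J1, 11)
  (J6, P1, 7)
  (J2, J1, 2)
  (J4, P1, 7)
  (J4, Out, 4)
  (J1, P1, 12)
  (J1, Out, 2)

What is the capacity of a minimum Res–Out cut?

12

Augment Res→Out: bottleneck 2, flow now 2.
Augment Res→TankB→Out: bottleneck 4, flow now 6.
Augment Res→J1→Out: bottleneck 2, flow now 8.
Augment Res→TankB→J4→Out: bottleneck 4, flow now 12.
No augmenting path remains; maximum flow = 12.
By max-flow min-cut, the minimum cut capacity equals the max flow.
In the residual graph, reachable from Res: {Res, TankB, J6, J2, J4, J1, P1}.
Min-cut edges: Res→Out (2), TankB→Out (4), J4→Out (4), J1→Out (2); capacity 2 + 4 + 4 + 2 = 12.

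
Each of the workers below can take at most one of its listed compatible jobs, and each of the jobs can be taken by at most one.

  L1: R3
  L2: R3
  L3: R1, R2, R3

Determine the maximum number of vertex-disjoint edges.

2

Unit-capacity flow: source→left, listed edges, right→sink; max matching = max flow.
Augmenting path L1→R3 (+1); matched 1.
Augmenting path L3→R1 (+1); matched 2.
No augmenting path remains; maximum matching = 2.
König certificate: {L3, R3} is a vertex cover of size 2 (every listed pair touches it), so no matching can be larger.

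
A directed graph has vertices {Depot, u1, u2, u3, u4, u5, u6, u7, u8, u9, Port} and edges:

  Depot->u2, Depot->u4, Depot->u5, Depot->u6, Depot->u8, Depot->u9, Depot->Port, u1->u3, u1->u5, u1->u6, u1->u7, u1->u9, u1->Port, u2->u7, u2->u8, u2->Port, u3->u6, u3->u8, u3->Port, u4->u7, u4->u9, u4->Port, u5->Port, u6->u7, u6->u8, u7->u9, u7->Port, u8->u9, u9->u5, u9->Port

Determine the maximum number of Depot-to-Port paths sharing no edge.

6

Assign every edge capacity 1; by Menger, the answer equals the max flow.
Path Depot→Port (+1); total 1.
Path Depot→u2→Port (+1); total 2.
Path Depot→u4→Port (+1); total 3.
Path Depot→u5→Port (+1); total 4.
Path Depot→u9→Port (+1); total 5.
Path Depot→u6→u7→Port (+1); total 6.
No residual Depot→Port path; max flow = 6.
Certifying cut of size 6: {Depot→Port, Depot→u2, Depot→u4, Depot→u6, u5→Port, u9→Port}.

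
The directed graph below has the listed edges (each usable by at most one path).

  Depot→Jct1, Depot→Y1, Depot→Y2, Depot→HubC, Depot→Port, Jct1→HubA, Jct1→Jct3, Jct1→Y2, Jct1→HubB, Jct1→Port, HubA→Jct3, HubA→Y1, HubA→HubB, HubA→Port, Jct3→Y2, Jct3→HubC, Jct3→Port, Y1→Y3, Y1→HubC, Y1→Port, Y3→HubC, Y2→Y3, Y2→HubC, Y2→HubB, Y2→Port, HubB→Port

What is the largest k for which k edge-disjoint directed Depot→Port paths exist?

4

Assign every edge capacity 1; by Menger, the answer equals the max flow.
Path Depot→Port (+1); total 1.
Path Depot→Jct1→Port (+1); total 2.
Path Depot→Y1→Port (+1); total 3.
Path Depot→Y2→Port (+1); total 4.
No residual Depot→Port path; max flow = 4.
Certifying cut of size 4: {Depot→Jct1, Depot→Port, Depot→Y1, Depot→Y2}.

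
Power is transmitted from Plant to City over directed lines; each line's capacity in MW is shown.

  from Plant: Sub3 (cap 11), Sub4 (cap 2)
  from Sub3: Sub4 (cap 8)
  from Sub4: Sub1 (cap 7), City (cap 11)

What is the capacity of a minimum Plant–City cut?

10

Augment Plant→Sub4→City: bottleneck 2, flow now 2.
Augment Plant→Sub3→Sub4→City: bottleneck 8, flow now 10.
No augmenting path remains; maximum flow = 10.
By max-flow min-cut, the minimum cut capacity equals the max flow.
In the residual graph, reachable from Plant: {Plant, Sub3}.
Min-cut edges: Plant→Sub4 (2), Sub3→Sub4 (8); capacity 2 + 8 = 10.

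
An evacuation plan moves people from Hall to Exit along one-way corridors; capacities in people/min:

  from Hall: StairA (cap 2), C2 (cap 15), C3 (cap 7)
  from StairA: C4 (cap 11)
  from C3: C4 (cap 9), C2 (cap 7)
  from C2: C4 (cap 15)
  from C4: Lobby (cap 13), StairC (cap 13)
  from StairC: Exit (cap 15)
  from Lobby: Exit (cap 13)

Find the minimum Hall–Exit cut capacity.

Augment Hall→StairA→C4→StairC→Exit: bottleneck 2, flow now 2.
Augment Hall→C3→C4→StairC→Exit: bottleneck 7, flow now 9.
Augment Hall→C2→C4→StairC→Exit: bottleneck 4, flow now 13.
Augment Hall→C2→C4→Lobby→Exit: bottleneck 11, flow now 24.
No augmenting path remains; maximum flow = 24.
By max-flow min-cut, the minimum cut capacity equals the max flow.
In the residual graph, reachable from Hall: {Hall}.
Min-cut edges: Hall→StairA (2), Hall→C3 (7), Hall→C2 (15); capacity 2 + 7 + 15 = 24.

24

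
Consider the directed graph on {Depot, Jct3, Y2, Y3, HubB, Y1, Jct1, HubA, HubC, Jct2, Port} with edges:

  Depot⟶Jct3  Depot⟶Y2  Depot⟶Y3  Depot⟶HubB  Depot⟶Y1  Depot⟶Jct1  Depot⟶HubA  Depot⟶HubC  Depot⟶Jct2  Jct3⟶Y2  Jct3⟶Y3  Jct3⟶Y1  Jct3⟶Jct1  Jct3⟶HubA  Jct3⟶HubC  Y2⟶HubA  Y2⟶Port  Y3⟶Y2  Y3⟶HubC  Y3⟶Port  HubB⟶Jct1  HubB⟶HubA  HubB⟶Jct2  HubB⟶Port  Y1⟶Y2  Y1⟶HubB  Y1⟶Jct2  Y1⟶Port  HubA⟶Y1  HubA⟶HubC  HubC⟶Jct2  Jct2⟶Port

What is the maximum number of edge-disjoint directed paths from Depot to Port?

5

Assign every edge capacity 1; by Menger, the answer equals the max flow.
Path Depot→Y2→Port (+1); total 1.
Path Depot→Y3→Port (+1); total 2.
Path Depot→HubB→Port (+1); total 3.
Path Depot→Y1→Port (+1); total 4.
Path Depot→Jct2→Port (+1); total 5.
No residual Depot→Port path; max flow = 5.
Certifying cut of size 5: {HubB→Port, Jct2→Port, Y1→Port, Y2→Port, Y3→Port}.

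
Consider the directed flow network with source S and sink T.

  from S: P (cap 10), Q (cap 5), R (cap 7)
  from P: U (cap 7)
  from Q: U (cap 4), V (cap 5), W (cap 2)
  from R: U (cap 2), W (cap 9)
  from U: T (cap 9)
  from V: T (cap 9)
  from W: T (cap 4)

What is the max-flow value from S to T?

18

Augment S→P→U→T: bottleneck 7, flow now 7.
Augment S→Q→U→T: bottleneck 2, flow now 9.
Augment S→Q→V→T: bottleneck 3, flow now 12.
Augment S→R→W→T: bottleneck 4, flow now 16.
Augment S→R→U→Q→V→T: bottleneck 2, flow now 18. (uses reverse residual edge)
No augmenting path remains; maximum flow = 18.
In the residual graph, reachable from S: {S, P, R, W}.
Min-cut edges: S→Q (5), P→U (7), R→U (2), W→T (4); capacity 5 + 7 + 2 + 4 = 18.
This cut is saturated, so no flow can exceed 18.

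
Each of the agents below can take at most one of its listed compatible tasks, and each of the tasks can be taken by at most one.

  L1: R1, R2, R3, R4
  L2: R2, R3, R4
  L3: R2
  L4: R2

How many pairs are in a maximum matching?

3

Unit-capacity flow: source→left, listed edges, right→sink; max matching = max flow.
Augmenting path L1→R1 (+1); matched 1.
Augmenting path L2→R2 (+1); matched 2.
Augmenting path L3→R2→L2→R3 (+1); matched 3.
No augmenting path remains; maximum matching = 3.
König certificate: {L1, L2, R2} is a vertex cover of size 3 (every listed pair touches it), so no matching can be larger.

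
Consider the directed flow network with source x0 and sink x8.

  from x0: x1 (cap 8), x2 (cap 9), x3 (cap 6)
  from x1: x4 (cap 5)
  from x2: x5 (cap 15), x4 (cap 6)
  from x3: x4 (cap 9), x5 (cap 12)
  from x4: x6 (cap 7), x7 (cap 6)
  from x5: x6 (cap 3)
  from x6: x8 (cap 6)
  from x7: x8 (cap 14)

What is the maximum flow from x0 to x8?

Augment x0→x1→x4→x6→x8: bottleneck 5, flow now 5.
Augment x0→x2→x4→x6→x8: bottleneck 1, flow now 6.
Augment x0→x2→x4→x7→x8: bottleneck 5, flow now 11.
Augment x0→x3→x4→x7→x8: bottleneck 1, flow now 12.
No augmenting path remains; maximum flow = 12.
In the residual graph, reachable from x0: {x0, x1, x2, x3, x4, x5, x6}.
Min-cut edges: x4→x7 (6), x6→x8 (6); capacity 6 + 6 = 12.
This cut is saturated, so no flow can exceed 12.

12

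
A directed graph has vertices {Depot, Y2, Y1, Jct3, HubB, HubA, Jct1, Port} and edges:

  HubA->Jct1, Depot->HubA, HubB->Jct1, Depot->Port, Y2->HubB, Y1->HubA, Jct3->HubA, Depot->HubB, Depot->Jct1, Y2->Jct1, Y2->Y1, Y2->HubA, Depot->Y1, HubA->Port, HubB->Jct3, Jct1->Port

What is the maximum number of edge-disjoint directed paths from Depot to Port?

3

Assign every edge capacity 1; by Menger, the answer equals the max flow.
Path Depot→Port (+1); total 1.
Path Depot→HubA→Port (+1); total 2.
Path Depot→Jct1→Port (+1); total 3.
No residual Depot→Port path; max flow = 3.
Certifying cut of size 3: {Depot→Port, HubA→Port, Jct1→Port}.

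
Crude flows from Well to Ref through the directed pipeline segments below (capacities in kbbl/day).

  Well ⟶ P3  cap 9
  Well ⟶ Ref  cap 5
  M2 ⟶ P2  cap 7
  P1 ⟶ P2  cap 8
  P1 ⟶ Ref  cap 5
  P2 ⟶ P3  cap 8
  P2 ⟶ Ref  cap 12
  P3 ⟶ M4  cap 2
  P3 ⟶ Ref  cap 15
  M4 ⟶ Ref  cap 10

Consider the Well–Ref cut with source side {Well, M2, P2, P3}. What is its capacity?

Edges leaving {Well, M2, P2, P3}: Well→Ref (5), P2→Ref (12), P3→M4 (2), P3→Ref (15).
Cut capacity = 5 + 12 + 2 + 15 = 34.

34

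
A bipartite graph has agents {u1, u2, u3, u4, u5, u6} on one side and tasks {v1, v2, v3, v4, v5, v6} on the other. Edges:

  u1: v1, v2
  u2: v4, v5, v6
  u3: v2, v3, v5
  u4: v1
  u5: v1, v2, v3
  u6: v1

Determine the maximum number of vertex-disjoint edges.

5

Unit-capacity flow: source→left, listed edges, right→sink; max matching = max flow.
Augmenting path u1→v1 (+1); matched 1.
Augmenting path u2→v4 (+1); matched 2.
Augmenting path u3→v2 (+1); matched 3.
Augmenting path u5→v3 (+1); matched 4.
Augmenting path u4→v1→u1→v2→u3→v5 (+1); matched 5.
No augmenting path remains; maximum matching = 5.
König certificate: {u1, u2, u3, u5, v1} is a vertex cover of size 5 (every listed pair touches it), so no matching can be larger.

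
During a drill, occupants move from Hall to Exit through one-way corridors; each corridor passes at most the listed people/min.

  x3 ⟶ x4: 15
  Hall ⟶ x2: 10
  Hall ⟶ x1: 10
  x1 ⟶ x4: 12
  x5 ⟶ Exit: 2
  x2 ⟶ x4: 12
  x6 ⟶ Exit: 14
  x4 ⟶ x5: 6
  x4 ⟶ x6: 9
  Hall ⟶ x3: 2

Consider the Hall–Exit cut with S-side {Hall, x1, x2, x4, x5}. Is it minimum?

No — its capacity is 13, but the minimum cut has capacity 11.

Given cut capacity: 2 + 9 + 2 = 13.
Augment Hall→x1→x4→x5→Exit: bottleneck 2, flow now 2.
Augment Hall→x1→x4→x6→Exit: bottleneck 8, flow now 10.
Augment Hall→x2→x4→x6→Exit: bottleneck 1, flow now 11.
No augmenting path remains; maximum flow = 11.
In the residual graph, reachable from Hall: {Hall, x1, x2, x3, x4, x5}.
Min-cut edges: x4→x6 (9), x5→Exit (2); capacity 9 + 2 = 11.
Cut capacity 13 exceeds the max flow 11, so it is not minimum.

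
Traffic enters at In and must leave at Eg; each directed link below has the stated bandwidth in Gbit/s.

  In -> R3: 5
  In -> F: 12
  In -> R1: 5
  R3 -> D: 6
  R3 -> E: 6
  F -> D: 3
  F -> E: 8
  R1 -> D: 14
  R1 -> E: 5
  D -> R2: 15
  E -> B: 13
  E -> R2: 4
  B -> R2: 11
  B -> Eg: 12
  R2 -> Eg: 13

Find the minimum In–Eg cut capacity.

21

Augment In→R3→D→R2→Eg: bottleneck 5, flow now 5.
Augment In→F→D→R2→Eg: bottleneck 3, flow now 8.
Augment In→F→E→B→Eg: bottleneck 8, flow now 16.
Augment In→R1→D→R2→Eg: bottleneck 5, flow now 21.
No augmenting path remains; maximum flow = 21.
By max-flow min-cut, the minimum cut capacity equals the max flow.
In the residual graph, reachable from In: {In, F}.
Min-cut edges: In→R3 (5), In→R1 (5), F→D (3), F→E (8); capacity 5 + 5 + 3 + 8 = 21.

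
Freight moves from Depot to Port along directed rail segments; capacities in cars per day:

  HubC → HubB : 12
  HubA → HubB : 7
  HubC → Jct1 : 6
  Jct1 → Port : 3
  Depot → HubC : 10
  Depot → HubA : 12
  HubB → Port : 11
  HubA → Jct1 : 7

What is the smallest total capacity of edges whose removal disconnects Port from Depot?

Augment Depot→HubA→Jct1→Port: bottleneck 3, flow now 3.
Augment Depot→HubA→HubB→Port: bottleneck 7, flow now 10.
Augment Depot→HubC→HubB→Port: bottleneck 4, flow now 14.
No augmenting path remains; maximum flow = 14.
By max-flow min-cut, the minimum cut capacity equals the max flow.
In the residual graph, reachable from Depot: {Depot, HubA, HubC, Jct1, HubB}.
Min-cut edges: Jct1→Port (3), HubB→Port (11); capacity 3 + 11 = 14.

14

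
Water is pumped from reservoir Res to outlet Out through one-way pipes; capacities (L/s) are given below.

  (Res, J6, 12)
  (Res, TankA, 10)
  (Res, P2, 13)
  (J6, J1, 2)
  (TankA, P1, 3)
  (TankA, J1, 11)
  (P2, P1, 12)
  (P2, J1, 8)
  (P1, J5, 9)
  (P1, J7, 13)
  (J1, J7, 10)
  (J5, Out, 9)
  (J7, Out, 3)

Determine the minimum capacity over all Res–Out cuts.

12

Augment Res→J6→J1→J7→Out: bottleneck 2, flow now 2.
Augment Res→TankA→P1→J5→Out: bottleneck 3, flow now 5.
Augment Res→TankA→J1→J7→Out: bottleneck 1, flow now 6.
Augment Res→P2→P1→J5→Out: bottleneck 6, flow now 12.
No augmenting path remains; maximum flow = 12.
By max-flow min-cut, the minimum cut capacity equals the max flow.
In the residual graph, reachable from Res: {Res, J6, TankA, P2, P1, J1, J7}.
Min-cut edges: P1→J5 (9), J7→Out (3); capacity 9 + 3 = 12.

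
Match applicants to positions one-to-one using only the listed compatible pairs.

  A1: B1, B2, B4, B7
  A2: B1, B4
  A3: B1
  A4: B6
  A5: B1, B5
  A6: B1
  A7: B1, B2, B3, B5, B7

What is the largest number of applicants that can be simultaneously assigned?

6

Unit-capacity flow: source→left, listed edges, right→sink; max matching = max flow.
Augmenting path A1→B1 (+1); matched 1.
Augmenting path A2→B4 (+1); matched 2.
Augmenting path A4→B6 (+1); matched 3.
Augmenting path A5→B5 (+1); matched 4.
Augmenting path A7→B2 (+1); matched 5.
Augmenting path A3→B1→A1→B7 (+1); matched 6.
No augmenting path remains; maximum matching = 6.
König certificate: {A1, A2, A4, A5, A7, B1} is a vertex cover of size 6 (every listed pair touches it), so no matching can be larger.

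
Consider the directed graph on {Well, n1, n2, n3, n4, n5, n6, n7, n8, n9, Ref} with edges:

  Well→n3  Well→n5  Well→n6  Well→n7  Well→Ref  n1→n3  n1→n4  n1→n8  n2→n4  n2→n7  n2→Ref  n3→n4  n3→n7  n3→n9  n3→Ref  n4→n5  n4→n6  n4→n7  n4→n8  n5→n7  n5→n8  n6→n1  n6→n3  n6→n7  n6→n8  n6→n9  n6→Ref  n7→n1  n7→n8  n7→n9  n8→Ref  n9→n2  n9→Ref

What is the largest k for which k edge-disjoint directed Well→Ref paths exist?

5

Assign every edge capacity 1; by Menger, the answer equals the max flow.
Path Well→Ref (+1); total 1.
Path Well→n3→Ref (+1); total 2.
Path Well→n6→Ref (+1); total 3.
Path Well→n5→n8→Ref (+1); total 4.
Path Well→n7→n9→Ref (+1); total 5.
No residual Well→Ref path; max flow = 5.
Certifying cut of size 5: {Well→Ref, Well→n3, Well→n5, Well→n6, Well→n7}.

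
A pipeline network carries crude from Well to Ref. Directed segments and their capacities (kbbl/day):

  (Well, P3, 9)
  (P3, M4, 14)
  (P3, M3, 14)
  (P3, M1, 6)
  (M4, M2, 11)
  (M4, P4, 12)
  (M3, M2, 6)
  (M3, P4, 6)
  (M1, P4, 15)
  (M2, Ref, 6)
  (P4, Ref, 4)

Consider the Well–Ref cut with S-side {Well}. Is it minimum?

Given cut capacity: 9 = 9.
Augment Well→P3→M4→M2→Ref: bottleneck 6, flow now 6.
Augment Well→P3→M4→P4→Ref: bottleneck 3, flow now 9.
No augmenting path remains; maximum flow = 9.
Cut capacity 9 equals the max flow, so it is a minimum cut.

Yes — it is a minimum cut (capacity 9).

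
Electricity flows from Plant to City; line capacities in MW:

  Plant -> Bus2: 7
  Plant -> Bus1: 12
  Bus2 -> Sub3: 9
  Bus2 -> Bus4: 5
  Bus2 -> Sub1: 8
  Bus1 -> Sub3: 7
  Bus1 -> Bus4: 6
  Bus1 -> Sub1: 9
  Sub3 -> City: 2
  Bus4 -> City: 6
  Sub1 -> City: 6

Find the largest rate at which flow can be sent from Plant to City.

Augment Plant→Bus2→Sub3→City: bottleneck 2, flow now 2.
Augment Plant→Bus2→Bus4→City: bottleneck 5, flow now 7.
Augment Plant→Bus1→Bus4→City: bottleneck 1, flow now 8.
Augment Plant→Bus1→Sub1→City: bottleneck 6, flow now 14.
No augmenting path remains; maximum flow = 14.
In the residual graph, reachable from Plant: {Plant, Bus2, Bus1, Sub3, Bus4, Sub1}.
Min-cut edges: Sub3→City (2), Bus4→City (6), Sub1→City (6); capacity 2 + 6 + 6 = 14.
This cut is saturated, so no flow can exceed 14.

14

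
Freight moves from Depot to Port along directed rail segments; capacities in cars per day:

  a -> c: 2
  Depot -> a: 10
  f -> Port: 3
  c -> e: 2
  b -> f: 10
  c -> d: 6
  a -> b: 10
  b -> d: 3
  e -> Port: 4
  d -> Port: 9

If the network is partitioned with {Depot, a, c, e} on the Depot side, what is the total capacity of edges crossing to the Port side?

Edges leaving {Depot, a, c, e}: a→b (10), c→d (6), e→Port (4).
Cut capacity = 10 + 6 + 4 = 20.

20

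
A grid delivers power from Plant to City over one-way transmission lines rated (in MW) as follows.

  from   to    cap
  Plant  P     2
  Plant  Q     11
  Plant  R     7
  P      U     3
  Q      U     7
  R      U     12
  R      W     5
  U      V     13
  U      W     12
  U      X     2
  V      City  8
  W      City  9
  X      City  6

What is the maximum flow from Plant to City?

16

Augment Plant→R→W→City: bottleneck 5, flow now 5.
Augment Plant→P→U→V→City: bottleneck 2, flow now 7.
Augment Plant→Q→U→V→City: bottleneck 6, flow now 13.
Augment Plant→Q→U→W→City: bottleneck 1, flow now 14.
Augment Plant→R→U→W→City: bottleneck 2, flow now 16.
No augmenting path remains; maximum flow = 16.
In the residual graph, reachable from Plant: {Plant, Q}.
Min-cut edges: Plant→P (2), Plant→R (7), Q→U (7); capacity 2 + 7 + 7 = 16.
This cut is saturated, so no flow can exceed 16.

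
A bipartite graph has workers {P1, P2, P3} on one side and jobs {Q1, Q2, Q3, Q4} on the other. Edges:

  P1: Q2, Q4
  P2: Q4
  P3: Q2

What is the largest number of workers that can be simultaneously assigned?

2

Unit-capacity flow: source→left, listed edges, right→sink; max matching = max flow.
Augmenting path P1→Q2 (+1); matched 1.
Augmenting path P2→Q4 (+1); matched 2.
No augmenting path remains; maximum matching = 2.
König certificate: {Q2, Q4} is a vertex cover of size 2 (every listed pair touches it), so no matching can be larger.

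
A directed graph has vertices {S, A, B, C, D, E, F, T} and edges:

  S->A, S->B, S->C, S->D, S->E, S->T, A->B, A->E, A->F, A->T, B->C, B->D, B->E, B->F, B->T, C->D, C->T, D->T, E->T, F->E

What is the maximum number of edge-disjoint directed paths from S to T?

6

Assign every edge capacity 1; by Menger, the answer equals the max flow.
Path S→T (+1); total 1.
Path S→A→T (+1); total 2.
Path S→B→T (+1); total 3.
Path S→C→T (+1); total 4.
Path S→D→T (+1); total 5.
Path S→E→T (+1); total 6.
No residual S→T path; max flow = 6.
Certifying cut of size 6: {S→A, S→B, S→C, S→D, S→E, S→T}.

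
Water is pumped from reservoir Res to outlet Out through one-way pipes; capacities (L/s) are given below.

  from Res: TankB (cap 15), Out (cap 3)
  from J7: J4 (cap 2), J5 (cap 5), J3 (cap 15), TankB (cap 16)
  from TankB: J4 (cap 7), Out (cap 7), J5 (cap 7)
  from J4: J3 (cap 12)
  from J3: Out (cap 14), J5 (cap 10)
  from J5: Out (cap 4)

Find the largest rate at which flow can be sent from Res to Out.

18

Augment Res→Out: bottleneck 3, flow now 3.
Augment Res→TankB→Out: bottleneck 7, flow now 10.
Augment Res→TankB→J5→Out: bottleneck 4, flow now 14.
Augment Res→TankB→J4→J3→Out: bottleneck 4, flow now 18.
No augmenting path remains; maximum flow = 18.
In the residual graph, reachable from Res: {Res}.
Min-cut edges: Res→TankB (15), Res→Out (3); capacity 15 + 3 = 18.
This cut is saturated, so no flow can exceed 18.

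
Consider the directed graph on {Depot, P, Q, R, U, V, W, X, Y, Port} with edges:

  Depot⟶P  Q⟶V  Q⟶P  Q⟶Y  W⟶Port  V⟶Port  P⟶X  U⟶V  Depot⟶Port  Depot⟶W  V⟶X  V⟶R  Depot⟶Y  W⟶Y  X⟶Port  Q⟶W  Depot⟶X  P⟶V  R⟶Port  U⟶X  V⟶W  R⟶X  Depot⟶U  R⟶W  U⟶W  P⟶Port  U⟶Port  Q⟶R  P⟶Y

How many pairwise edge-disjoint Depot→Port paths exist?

Assign every edge capacity 1; by Menger, the answer equals the max flow.
Path Depot→Port (+1); total 1.
Path Depot→P→Port (+1); total 2.
Path Depot→U→Port (+1); total 3.
Path Depot→W→Port (+1); total 4.
Path Depot→X→Port (+1); total 5.
No residual Depot→Port path; max flow = 5.
Certifying cut of size 5: {Depot→P, Depot→Port, Depot→U, Depot→W, Depot→X}.

5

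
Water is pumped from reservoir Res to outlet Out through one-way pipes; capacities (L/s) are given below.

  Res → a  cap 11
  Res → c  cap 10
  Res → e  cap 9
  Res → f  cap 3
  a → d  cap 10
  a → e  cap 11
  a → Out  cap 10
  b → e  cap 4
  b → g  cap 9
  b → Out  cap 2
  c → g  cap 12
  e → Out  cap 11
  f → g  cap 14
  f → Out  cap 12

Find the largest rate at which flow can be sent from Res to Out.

Augment Res→a→Out: bottleneck 10, flow now 10.
Augment Res→e→Out: bottleneck 9, flow now 19.
Augment Res→f→Out: bottleneck 3, flow now 22.
Augment Res→a→e→Out: bottleneck 1, flow now 23.
No augmenting path remains; maximum flow = 23.
In the residual graph, reachable from Res: {Res, c, g}.
Min-cut edges: Res→a (11), Res→e (9), Res→f (3); capacity 11 + 9 + 3 = 23.
This cut is saturated, so no flow can exceed 23.

23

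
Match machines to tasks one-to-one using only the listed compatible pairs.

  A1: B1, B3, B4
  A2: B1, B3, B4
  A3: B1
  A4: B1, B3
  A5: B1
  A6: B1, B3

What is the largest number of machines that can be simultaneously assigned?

Unit-capacity flow: source→left, listed edges, right→sink; max matching = max flow.
Augmenting path A1→B1 (+1); matched 1.
Augmenting path A2→B3 (+1); matched 2.
Augmenting path A3→B1→A1→B4 (+1); matched 3.
No augmenting path remains; maximum matching = 3.
König certificate: {B1, B3, B4} is a vertex cover of size 3 (every listed pair touches it), so no matching can be larger.

3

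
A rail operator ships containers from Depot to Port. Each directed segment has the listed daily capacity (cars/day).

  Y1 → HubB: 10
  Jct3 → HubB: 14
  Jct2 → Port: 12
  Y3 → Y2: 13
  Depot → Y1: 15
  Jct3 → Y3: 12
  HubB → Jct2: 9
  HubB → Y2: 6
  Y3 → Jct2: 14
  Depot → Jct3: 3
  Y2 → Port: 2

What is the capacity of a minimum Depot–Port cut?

13

Augment Depot→Y1→HubB→Y2→Port: bottleneck 2, flow now 2.
Augment Depot→Y1→HubB→Jct2→Port: bottleneck 8, flow now 10.
Augment Depot→Jct3→HubB→Jct2→Port: bottleneck 1, flow now 11.
Augment Depot→Jct3→Y3→Jct2→Port: bottleneck 2, flow now 13.
No augmenting path remains; maximum flow = 13.
By max-flow min-cut, the minimum cut capacity equals the max flow.
In the residual graph, reachable from Depot: {Depot, Y1}.
Min-cut edges: Depot→Jct3 (3), Y1→HubB (10); capacity 3 + 10 = 13.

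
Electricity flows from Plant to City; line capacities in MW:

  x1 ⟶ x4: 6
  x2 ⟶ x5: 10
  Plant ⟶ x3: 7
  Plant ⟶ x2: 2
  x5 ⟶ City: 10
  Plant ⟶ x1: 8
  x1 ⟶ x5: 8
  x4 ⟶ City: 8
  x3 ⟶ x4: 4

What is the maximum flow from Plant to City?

Augment Plant→x1→x4→City: bottleneck 6, flow now 6.
Augment Plant→x1→x5→City: bottleneck 2, flow now 8.
Augment Plant→x2→x5→City: bottleneck 2, flow now 10.
Augment Plant→x3→x4→City: bottleneck 2, flow now 12.
Augment Plant→x3→x4→x1→x5→City: bottleneck 2, flow now 14. (uses reverse residual edge)
No augmenting path remains; maximum flow = 14.
In the residual graph, reachable from Plant: {Plant, x3}.
Min-cut edges: Plant→x1 (8), Plant→x2 (2), x3→x4 (4); capacity 8 + 2 + 4 = 14.
This cut is saturated, so no flow can exceed 14.

14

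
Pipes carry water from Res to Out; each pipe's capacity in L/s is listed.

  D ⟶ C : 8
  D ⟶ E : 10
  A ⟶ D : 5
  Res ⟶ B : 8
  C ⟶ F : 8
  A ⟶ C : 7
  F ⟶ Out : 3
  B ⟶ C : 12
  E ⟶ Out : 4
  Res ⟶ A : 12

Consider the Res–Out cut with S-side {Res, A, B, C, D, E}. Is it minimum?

Given cut capacity: 8 + 4 = 12.
Augment Res→A→C→F→Out: bottleneck 3, flow now 3.
Augment Res→A→D→E→Out: bottleneck 4, flow now 7.
No augmenting path remains; maximum flow = 7.
In the residual graph, reachable from Res: {Res, A, B, C, D, E, F}.
Min-cut edges: E→Out (4), F→Out (3); capacity 4 + 3 = 7.
Cut capacity 12 exceeds the max flow 7, so it is not minimum.

No — its capacity is 12, but the minimum cut has capacity 7.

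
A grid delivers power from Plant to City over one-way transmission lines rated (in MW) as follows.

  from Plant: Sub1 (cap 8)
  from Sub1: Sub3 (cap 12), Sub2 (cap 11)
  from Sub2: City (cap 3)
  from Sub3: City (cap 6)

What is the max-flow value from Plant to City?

8

Augment Plant→Sub1→Sub2→City: bottleneck 3, flow now 3.
Augment Plant→Sub1→Sub3→City: bottleneck 5, flow now 8.
No augmenting path remains; maximum flow = 8.
In the residual graph, reachable from Plant: {Plant}.
Min-cut edges: Plant→Sub1 (8); capacity 8 = 8.
This cut is saturated, so no flow can exceed 8.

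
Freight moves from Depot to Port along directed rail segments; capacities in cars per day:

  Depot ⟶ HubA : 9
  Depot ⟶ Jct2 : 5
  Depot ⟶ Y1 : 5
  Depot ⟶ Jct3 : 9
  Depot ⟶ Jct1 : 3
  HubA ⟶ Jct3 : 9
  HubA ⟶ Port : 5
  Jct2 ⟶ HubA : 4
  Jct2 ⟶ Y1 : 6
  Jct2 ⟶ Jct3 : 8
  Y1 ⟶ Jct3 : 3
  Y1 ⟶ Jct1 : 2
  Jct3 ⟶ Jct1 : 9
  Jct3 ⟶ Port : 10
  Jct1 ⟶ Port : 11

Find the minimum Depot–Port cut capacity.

26

Augment Depot→HubA→Port: bottleneck 5, flow now 5.
Augment Depot→Jct3→Port: bottleneck 9, flow now 14.
Augment Depot→Jct1→Port: bottleneck 3, flow now 17.
Augment Depot→HubA→Jct3→Port: bottleneck 1, flow now 18.
Augment Depot→Y1→Jct1→Port: bottleneck 2, flow now 20.
Augment Depot→HubA→Jct3→Jct1→Port: bottleneck 3, flow now 23.
Augment Depot→Jct2→Jct3→Jct1→Port: bottleneck 3, flow now 26.
No augmenting path remains; maximum flow = 26.
By max-flow min-cut, the minimum cut capacity equals the max flow.
In the residual graph, reachable from Depot: {Depot, HubA, Jct2, Y1, Jct3, Jct1}.
Min-cut edges: HubA→Port (5), Jct3→Port (10), Jct1→Port (11); capacity 5 + 10 + 11 = 26.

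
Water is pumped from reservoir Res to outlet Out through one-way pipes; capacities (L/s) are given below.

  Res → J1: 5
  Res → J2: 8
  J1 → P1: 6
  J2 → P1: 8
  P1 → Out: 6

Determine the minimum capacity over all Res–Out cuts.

6

Augment Res→J1→P1→Out: bottleneck 5, flow now 5.
Augment Res→J2→P1→Out: bottleneck 1, flow now 6.
No augmenting path remains; maximum flow = 6.
By max-flow min-cut, the minimum cut capacity equals the max flow.
In the residual graph, reachable from Res: {Res, J1, J2, P1}.
Min-cut edges: P1→Out (6); capacity 6 = 6.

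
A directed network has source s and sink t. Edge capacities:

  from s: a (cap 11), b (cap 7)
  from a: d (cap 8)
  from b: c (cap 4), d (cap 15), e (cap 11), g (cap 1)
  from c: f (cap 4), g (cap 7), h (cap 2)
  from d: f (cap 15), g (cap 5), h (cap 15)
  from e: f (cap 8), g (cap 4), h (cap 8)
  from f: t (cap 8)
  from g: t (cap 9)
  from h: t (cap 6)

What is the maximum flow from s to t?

Augment s→b→g→t: bottleneck 1, flow now 1.
Augment s→a→d→f→t: bottleneck 8, flow now 9.
Augment s→b→c→g→t: bottleneck 4, flow now 13.
Augment s→b→d→g→t: bottleneck 2, flow now 15.
No augmenting path remains; maximum flow = 15.
In the residual graph, reachable from s: {s, a}.
Min-cut edges: s→b (7), a→d (8); capacity 7 + 8 = 15.
This cut is saturated, so no flow can exceed 15.

15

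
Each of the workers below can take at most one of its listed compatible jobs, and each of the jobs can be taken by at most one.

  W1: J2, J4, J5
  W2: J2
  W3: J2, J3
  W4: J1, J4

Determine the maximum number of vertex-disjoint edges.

Unit-capacity flow: source→left, listed edges, right→sink; max matching = max flow.
Augmenting path W1→J2 (+1); matched 1.
Augmenting path W3→J3 (+1); matched 2.
Augmenting path W4→J1 (+1); matched 3.
Augmenting path W2→J2→W1→J4 (+1); matched 4.
No augmenting path remains; maximum matching = 4.
König certificate: {W1, W2, W3, W4} is a vertex cover of size 4 (every listed pair touches it), so no matching can be larger.

4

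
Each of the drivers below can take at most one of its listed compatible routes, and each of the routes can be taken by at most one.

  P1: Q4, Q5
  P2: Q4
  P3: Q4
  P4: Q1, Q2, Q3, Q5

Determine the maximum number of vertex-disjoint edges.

Unit-capacity flow: source→left, listed edges, right→sink; max matching = max flow.
Augmenting path P1→Q4 (+1); matched 1.
Augmenting path P4→Q1 (+1); matched 2.
Augmenting path P2→Q4→P1→Q5 (+1); matched 3.
No augmenting path remains; maximum matching = 3.
König certificate: {P1, P4, Q4} is a vertex cover of size 3 (every listed pair touches it), so no matching can be larger.

3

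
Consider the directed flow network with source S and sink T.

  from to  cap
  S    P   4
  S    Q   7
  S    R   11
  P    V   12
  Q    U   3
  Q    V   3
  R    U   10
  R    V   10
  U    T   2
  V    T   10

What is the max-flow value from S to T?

12

Augment S→P→V→T: bottleneck 4, flow now 4.
Augment S→Q→U→T: bottleneck 2, flow now 6.
Augment S→Q→V→T: bottleneck 3, flow now 9.
Augment S→R→V→T: bottleneck 3, flow now 12.
No augmenting path remains; maximum flow = 12.
In the residual graph, reachable from S: {S, P, Q, R, U, V}.
Min-cut edges: U→T (2), V→T (10); capacity 2 + 10 = 12.
This cut is saturated, so no flow can exceed 12.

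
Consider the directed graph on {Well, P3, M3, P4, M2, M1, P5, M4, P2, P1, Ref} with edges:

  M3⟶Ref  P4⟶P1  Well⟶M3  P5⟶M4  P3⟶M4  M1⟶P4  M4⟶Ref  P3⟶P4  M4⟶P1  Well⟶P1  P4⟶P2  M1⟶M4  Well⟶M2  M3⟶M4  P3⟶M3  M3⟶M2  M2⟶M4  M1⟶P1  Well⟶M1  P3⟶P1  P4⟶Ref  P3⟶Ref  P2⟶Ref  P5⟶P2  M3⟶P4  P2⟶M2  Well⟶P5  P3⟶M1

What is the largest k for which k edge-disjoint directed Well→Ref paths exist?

Assign every edge capacity 1; by Menger, the answer equals the max flow.
Path Well→M3→Ref (+1); total 1.
Path Well→M2→M4→Ref (+1); total 2.
Path Well→M1→P4→Ref (+1); total 3.
Path Well→P5→P2→Ref (+1); total 4.
No residual Well→Ref path; max flow = 4.
Certifying cut of size 4: {Well→M1, Well→M2, Well→M3, Well→P5}.

4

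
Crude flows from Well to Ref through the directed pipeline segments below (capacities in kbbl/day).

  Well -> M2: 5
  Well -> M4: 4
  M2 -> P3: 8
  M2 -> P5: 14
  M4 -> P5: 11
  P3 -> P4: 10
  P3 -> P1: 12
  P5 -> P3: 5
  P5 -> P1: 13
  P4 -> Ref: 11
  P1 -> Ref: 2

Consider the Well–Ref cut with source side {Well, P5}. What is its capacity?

Edges leaving {Well, P5}: Well→M2 (5), Well→M4 (4), P5→P3 (5), P5→P1 (13).
Cut capacity = 5 + 4 + 5 + 13 = 27.

27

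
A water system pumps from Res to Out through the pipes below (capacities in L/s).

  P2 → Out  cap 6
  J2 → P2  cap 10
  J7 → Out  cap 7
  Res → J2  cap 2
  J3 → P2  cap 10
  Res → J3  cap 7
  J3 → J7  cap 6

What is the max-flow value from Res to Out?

Augment Res→J2→P2→Out: bottleneck 2, flow now 2.
Augment Res→J3→P2→Out: bottleneck 4, flow now 6.
Augment Res→J3→J7→Out: bottleneck 3, flow now 9.
No augmenting path remains; maximum flow = 9.
In the residual graph, reachable from Res: {Res}.
Min-cut edges: Res→J2 (2), Res→J3 (7); capacity 2 + 7 = 9.
This cut is saturated, so no flow can exceed 9.

9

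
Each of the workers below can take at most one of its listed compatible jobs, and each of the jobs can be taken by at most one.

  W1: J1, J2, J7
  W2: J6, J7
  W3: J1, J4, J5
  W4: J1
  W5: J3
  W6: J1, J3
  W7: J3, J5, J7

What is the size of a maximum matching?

Unit-capacity flow: source→left, listed edges, right→sink; max matching = max flow.
Augmenting path W1→J1 (+1); matched 1.
Augmenting path W2→J6 (+1); matched 2.
Augmenting path W3→J4 (+1); matched 3.
Augmenting path W5→J3 (+1); matched 4.
Augmenting path W7→J5 (+1); matched 5.
Augmenting path W4→J1→W1→J2 (+1); matched 6.
No augmenting path remains; maximum matching = 6.
König certificate: {W1, W2, W3, W7, J1, J3} is a vertex cover of size 6 (every listed pair touches it), so no matching can be larger.

6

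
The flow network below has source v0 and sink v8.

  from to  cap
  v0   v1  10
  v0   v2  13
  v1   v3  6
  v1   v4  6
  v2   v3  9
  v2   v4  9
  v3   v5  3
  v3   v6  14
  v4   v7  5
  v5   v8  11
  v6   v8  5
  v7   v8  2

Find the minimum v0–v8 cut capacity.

Augment v0→v1→v3→v5→v8: bottleneck 3, flow now 3.
Augment v0→v1→v3→v6→v8: bottleneck 3, flow now 6.
Augment v0→v1→v4→v7→v8: bottleneck 2, flow now 8.
Augment v0→v2→v3→v6→v8: bottleneck 2, flow now 10.
No augmenting path remains; maximum flow = 10.
By max-flow min-cut, the minimum cut capacity equals the max flow.
In the residual graph, reachable from v0: {v0, v1, v2, v3, v4, v6, v7}.
Min-cut edges: v3→v5 (3), v6→v8 (5), v7→v8 (2); capacity 3 + 5 + 2 = 10.

10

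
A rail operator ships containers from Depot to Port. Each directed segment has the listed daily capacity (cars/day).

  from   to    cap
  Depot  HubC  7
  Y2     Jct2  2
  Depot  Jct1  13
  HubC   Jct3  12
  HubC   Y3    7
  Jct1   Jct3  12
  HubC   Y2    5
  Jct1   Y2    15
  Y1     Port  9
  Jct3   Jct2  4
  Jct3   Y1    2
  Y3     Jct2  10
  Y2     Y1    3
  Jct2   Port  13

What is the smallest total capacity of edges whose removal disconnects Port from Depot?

18

Augment Depot→HubC→Y3→Jct2→Port: bottleneck 7, flow now 7.
Augment Depot→Jct1→Y2→Y1→Port: bottleneck 3, flow now 10.
Augment Depot→Jct1→Y2→Jct2→Port: bottleneck 2, flow now 12.
Augment Depot→Jct1→Jct3→Y1→Port: bottleneck 2, flow now 14.
Augment Depot→Jct1→Jct3→Jct2→Port: bottleneck 4, flow now 18.
No augmenting path remains; maximum flow = 18.
By max-flow min-cut, the minimum cut capacity equals the max flow.
In the residual graph, reachable from Depot: {Depot, Jct1, Y2, Jct3}.
Min-cut edges: Depot→HubC (7), Y2→Y1 (3), Y2→Jct2 (2), Jct3→Y1 (2), Jct3→Jct2 (4); capacity 7 + 3 + 2 + 2 + 4 = 18.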